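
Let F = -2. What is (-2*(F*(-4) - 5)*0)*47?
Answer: 0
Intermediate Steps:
(-2*(F*(-4) - 5)*0)*47 = (-2*(-2*(-4) - 5)*0)*47 = (-2*(8 - 5)*0)*47 = (-2*3*0)*47 = -6*0*47 = 0*47 = 0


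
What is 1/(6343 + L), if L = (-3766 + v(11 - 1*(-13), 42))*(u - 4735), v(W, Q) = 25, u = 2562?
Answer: 1/8135536 ≈ 1.2292e-7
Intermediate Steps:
L = 8129193 (L = (-3766 + 25)*(2562 - 4735) = -3741*(-2173) = 8129193)
1/(6343 + L) = 1/(6343 + 8129193) = 1/8135536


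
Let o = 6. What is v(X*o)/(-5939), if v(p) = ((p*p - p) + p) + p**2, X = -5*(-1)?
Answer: -1800/5939 ≈ -0.30308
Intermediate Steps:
X = 5
v(p) = 2*p**2 (v(p) = ((p**2 - p) + p) + p**2 = p**2 + p**2 = 2*p**2)
v(X*o)/(-5939) = (2*(5*6)**2)/(-5939) = (2*30**2)*(-1/5939) = (2*900)*(-1/5939) = 1800*(-1/5939) = -1800/5939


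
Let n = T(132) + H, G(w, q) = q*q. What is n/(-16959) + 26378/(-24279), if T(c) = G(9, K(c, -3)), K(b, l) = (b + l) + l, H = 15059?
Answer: -133157263/45749729 ≈ -2.9106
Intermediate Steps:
K(b, l) = b + 2*l
G(w, q) = q²
T(c) = (-6 + c)² (T(c) = (c + 2*(-3))² = (c - 6)² = (-6 + c)²)
n = 30935 (n = (-6 + 132)² + 15059 = 126² + 15059 = 15876 + 15059 = 30935)
n/(-16959) + 26378/(-24279) = 30935/(-16959) + 26378/(-24279) = 30935*(-1/16959) + 26378*(-1/24279) = -30935/16959 - 26378/24279 = -133157263/45749729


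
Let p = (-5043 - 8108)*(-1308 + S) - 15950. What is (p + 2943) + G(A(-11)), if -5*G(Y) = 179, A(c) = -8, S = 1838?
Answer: -34915364/5 ≈ -6.9831e+6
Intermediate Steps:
G(Y) = -179/5 (G(Y) = -⅕*179 = -179/5)
p = -6985980 (p = (-5043 - 8108)*(-1308 + 1838) - 15950 = -13151*530 - 15950 = -6970030 - 15950 = -6985980)
(p + 2943) + G(A(-11)) = (-6985980 + 2943) - 179/5 = -6983037 - 179/5 = -34915364/5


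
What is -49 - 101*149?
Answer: -15098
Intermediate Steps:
-49 - 101*149 = -49 - 15049 = -15098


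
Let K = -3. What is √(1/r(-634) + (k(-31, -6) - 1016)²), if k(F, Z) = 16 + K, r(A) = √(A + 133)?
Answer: √(252509265009 - 501*I*√501)/501 ≈ 1003.0 - 2.2272e-5*I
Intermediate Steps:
r(A) = √(133 + A)
k(F, Z) = 13 (k(F, Z) = 16 - 3 = 13)
√(1/r(-634) + (k(-31, -6) - 1016)²) = √(1/(√(133 - 634)) + (13 - 1016)²) = √(1/(√(-501)) + (-1003)²) = √(1/(I*√501) + 1006009) = √(-I*√501/501 + 1006009) = √(1006009 - I*√501/501)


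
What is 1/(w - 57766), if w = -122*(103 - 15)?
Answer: -1/68502 ≈ -1.4598e-5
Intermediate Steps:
w = -10736 (w = -122*88 = -10736)
1/(w - 57766) = 1/(-10736 - 57766) = 1/(-68502) = -1/68502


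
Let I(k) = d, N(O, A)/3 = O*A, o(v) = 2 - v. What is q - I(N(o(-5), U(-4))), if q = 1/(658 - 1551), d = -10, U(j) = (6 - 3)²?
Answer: 8929/893 ≈ 9.9989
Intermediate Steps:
U(j) = 9 (U(j) = 3² = 9)
N(O, A) = 3*A*O (N(O, A) = 3*(O*A) = 3*(A*O) = 3*A*O)
I(k) = -10
q = -1/893 (q = 1/(-893) = -1/893 ≈ -0.0011198)
q - I(N(o(-5), U(-4))) = -1/893 - 1*(-10) = -1/893 + 10 = 8929/893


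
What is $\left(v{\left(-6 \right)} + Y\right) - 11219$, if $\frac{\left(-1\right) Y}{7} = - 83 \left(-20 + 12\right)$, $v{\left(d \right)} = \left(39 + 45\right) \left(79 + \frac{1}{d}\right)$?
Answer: $-9245$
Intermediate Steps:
$v{\left(d \right)} = 6636 + \frac{84}{d}$ ($v{\left(d \right)} = 84 \left(79 + \frac{1}{d}\right) = 6636 + \frac{84}{d}$)
$Y = -4648$ ($Y = - 7 \left(- 83 \left(-20 + 12\right)\right) = - 7 \left(\left(-83\right) \left(-8\right)\right) = \left(-7\right) 664 = -4648$)
$\left(v{\left(-6 \right)} + Y\right) - 11219 = \left(\left(6636 + \frac{84}{-6}\right) - 4648\right) - 11219 = \left(\left(6636 + 84 \left(- \frac{1}{6}\right)\right) - 4648\right) - 11219 = \left(\left(6636 - 14\right) - 4648\right) - 11219 = \left(6622 - 4648\right) - 11219 = 1974 - 11219 = -9245$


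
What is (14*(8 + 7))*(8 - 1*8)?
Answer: 0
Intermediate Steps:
(14*(8 + 7))*(8 - 1*8) = (14*15)*(8 - 8) = 210*0 = 0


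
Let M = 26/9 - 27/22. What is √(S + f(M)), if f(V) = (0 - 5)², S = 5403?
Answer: 2*√1357 ≈ 73.675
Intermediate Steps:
M = 329/198 (M = 26*(⅑) - 27*1/22 = 26/9 - 27/22 = 329/198 ≈ 1.6616)
f(V) = 25 (f(V) = (-5)² = 25)
√(S + f(M)) = √(5403 + 25) = √5428 = 2*√1357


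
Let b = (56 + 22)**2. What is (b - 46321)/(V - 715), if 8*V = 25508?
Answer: -80474/4947 ≈ -16.267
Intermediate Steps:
V = 6377/2 (V = (1/8)*25508 = 6377/2 ≈ 3188.5)
b = 6084 (b = 78**2 = 6084)
(b - 46321)/(V - 715) = (6084 - 46321)/(6377/2 - 715) = -40237/4947/2 = -40237*2/4947 = -80474/4947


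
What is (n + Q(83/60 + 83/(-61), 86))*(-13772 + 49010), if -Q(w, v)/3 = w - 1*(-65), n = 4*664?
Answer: 52898175603/610 ≈ 8.6718e+7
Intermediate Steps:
n = 2656
Q(w, v) = -195 - 3*w (Q(w, v) = -3*(w - 1*(-65)) = -3*(w + 65) = -3*(65 + w) = -195 - 3*w)
(n + Q(83/60 + 83/(-61), 86))*(-13772 + 49010) = (2656 + (-195 - 3*(83/60 + 83/(-61))))*(-13772 + 49010) = (2656 + (-195 - 3*(83*(1/60) + 83*(-1/61))))*35238 = (2656 + (-195 - 3*(83/60 - 83/61)))*35238 = (2656 + (-195 - 3*83/3660))*35238 = (2656 + (-195 - 83/1220))*35238 = (2656 - 237983/1220)*35238 = (3002337/1220)*35238 = 52898175603/610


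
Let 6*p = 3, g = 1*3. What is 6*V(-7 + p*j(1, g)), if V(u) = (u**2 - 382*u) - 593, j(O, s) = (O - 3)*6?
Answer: 27252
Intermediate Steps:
g = 3
p = 1/2 (p = (1/6)*3 = 1/2 ≈ 0.50000)
j(O, s) = -18 + 6*O (j(O, s) = (-3 + O)*6 = -18 + 6*O)
V(u) = -593 + u**2 - 382*u
6*V(-7 + p*j(1, g)) = 6*(-593 + (-7 + (-18 + 6*1)/2)**2 - 382*(-7 + (-18 + 6*1)/2)) = 6*(-593 + (-7 + (-18 + 6)/2)**2 - 382*(-7 + (-18 + 6)/2)) = 6*(-593 + (-7 + (1/2)*(-12))**2 - 382*(-7 + (1/2)*(-12))) = 6*(-593 + (-7 - 6)**2 - 382*(-7 - 6)) = 6*(-593 + (-13)**2 - 382*(-13)) = 6*(-593 + 169 + 4966) = 6*4542 = 27252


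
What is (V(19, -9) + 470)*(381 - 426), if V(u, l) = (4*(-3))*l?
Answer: -26010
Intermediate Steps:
V(u, l) = -12*l
(V(19, -9) + 470)*(381 - 426) = (-12*(-9) + 470)*(381 - 426) = (108 + 470)*(-45) = 578*(-45) = -26010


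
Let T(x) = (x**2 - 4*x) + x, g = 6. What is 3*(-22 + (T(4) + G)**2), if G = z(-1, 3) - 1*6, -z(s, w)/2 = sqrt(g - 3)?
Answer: -18 + 24*sqrt(3) ≈ 23.569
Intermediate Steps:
T(x) = x**2 - 3*x
z(s, w) = -2*sqrt(3) (z(s, w) = -2*sqrt(6 - 3) = -2*sqrt(3))
G = -6 - 2*sqrt(3) (G = -2*sqrt(3) - 1*6 = -2*sqrt(3) - 6 = -6 - 2*sqrt(3) ≈ -9.4641)
3*(-22 + (T(4) + G)**2) = 3*(-22 + (4*(-3 + 4) + (-6 - 2*sqrt(3)))**2) = 3*(-22 + (4*1 + (-6 - 2*sqrt(3)))**2) = 3*(-22 + (4 + (-6 - 2*sqrt(3)))**2) = 3*(-22 + (-2 - 2*sqrt(3))**2) = -66 + 3*(-2 - 2*sqrt(3))**2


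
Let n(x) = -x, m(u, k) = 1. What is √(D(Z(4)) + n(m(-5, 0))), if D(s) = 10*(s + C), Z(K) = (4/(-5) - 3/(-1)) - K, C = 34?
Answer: √321 ≈ 17.916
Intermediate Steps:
Z(K) = 11/5 - K (Z(K) = (4*(-⅕) - 3*(-1)) - K = (-⅘ + 3) - K = 11/5 - K)
D(s) = 340 + 10*s (D(s) = 10*(s + 34) = 10*(34 + s) = 340 + 10*s)
√(D(Z(4)) + n(m(-5, 0))) = √((340 + 10*(11/5 - 1*4)) - 1*1) = √((340 + 10*(11/5 - 4)) - 1) = √((340 + 10*(-9/5)) - 1) = √((340 - 18) - 1) = √(322 - 1) = √321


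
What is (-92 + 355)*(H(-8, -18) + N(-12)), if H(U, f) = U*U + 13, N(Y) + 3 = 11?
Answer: 22355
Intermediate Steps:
N(Y) = 8 (N(Y) = -3 + 11 = 8)
H(U, f) = 13 + U² (H(U, f) = U² + 13 = 13 + U²)
(-92 + 355)*(H(-8, -18) + N(-12)) = (-92 + 355)*((13 + (-8)²) + 8) = 263*((13 + 64) + 8) = 263*(77 + 8) = 263*85 = 22355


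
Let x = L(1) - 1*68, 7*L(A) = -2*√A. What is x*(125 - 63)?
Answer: -29636/7 ≈ -4233.7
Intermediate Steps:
L(A) = -2*√A/7 (L(A) = (-2*√A)/7 = -2*√A/7)
x = -478/7 (x = -2*√1/7 - 1*68 = -2/7*1 - 68 = -2/7 - 68 = -478/7 ≈ -68.286)
x*(125 - 63) = -478*(125 - 63)/7 = -478/7*62 = -29636/7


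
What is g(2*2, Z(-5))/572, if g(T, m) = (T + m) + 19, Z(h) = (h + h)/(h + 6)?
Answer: 1/44 ≈ 0.022727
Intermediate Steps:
Z(h) = 2*h/(6 + h) (Z(h) = (2*h)/(6 + h) = 2*h/(6 + h))
g(T, m) = 19 + T + m
g(2*2, Z(-5))/572 = (19 + 2*2 + 2*(-5)/(6 - 5))/572 = (19 + 4 + 2*(-5)/1)*(1/572) = (19 + 4 + 2*(-5)*1)*(1/572) = (19 + 4 - 10)*(1/572) = 13*(1/572) = 1/44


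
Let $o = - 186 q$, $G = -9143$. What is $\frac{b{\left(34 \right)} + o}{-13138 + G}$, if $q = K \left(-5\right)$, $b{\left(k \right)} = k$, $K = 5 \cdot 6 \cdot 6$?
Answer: $- \frac{167434}{22281} \approx -7.5147$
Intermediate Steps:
$K = 180$ ($K = 30 \cdot 6 = 180$)
$q = -900$ ($q = 180 \left(-5\right) = -900$)
$o = 167400$ ($o = \left(-186\right) \left(-900\right) = 167400$)
$\frac{b{\left(34 \right)} + o}{-13138 + G} = \frac{34 + 167400}{-13138 - 9143} = \frac{167434}{-22281} = 167434 \left(- \frac{1}{22281}\right) = - \frac{167434}{22281}$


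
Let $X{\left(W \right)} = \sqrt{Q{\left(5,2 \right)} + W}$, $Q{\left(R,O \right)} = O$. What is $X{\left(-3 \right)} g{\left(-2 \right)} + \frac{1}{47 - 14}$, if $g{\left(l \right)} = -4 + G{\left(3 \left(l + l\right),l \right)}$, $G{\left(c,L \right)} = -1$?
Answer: $\frac{1}{33} - 5 i \approx 0.030303 - 5.0 i$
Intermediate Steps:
$X{\left(W \right)} = \sqrt{2 + W}$
$g{\left(l \right)} = -5$ ($g{\left(l \right)} = -4 - 1 = -5$)
$X{\left(-3 \right)} g{\left(-2 \right)} + \frac{1}{47 - 14} = \sqrt{2 - 3} \left(-5\right) + \frac{1}{47 - 14} = \sqrt{-1} \left(-5\right) + \frac{1}{33} = i \left(-5\right) + \frac{1}{33} = - 5 i + \frac{1}{33} = \frac{1}{33} - 5 i$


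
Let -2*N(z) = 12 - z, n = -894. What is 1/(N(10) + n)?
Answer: -1/895 ≈ -0.0011173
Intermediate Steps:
N(z) = -6 + z/2 (N(z) = -(12 - z)/2 = -6 + z/2)
1/(N(10) + n) = 1/((-6 + (½)*10) - 894) = 1/((-6 + 5) - 894) = 1/(-1 - 894) = 1/(-895) = -1/895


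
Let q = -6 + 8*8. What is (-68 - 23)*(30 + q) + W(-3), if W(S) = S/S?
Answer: -8007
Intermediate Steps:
q = 58 (q = -6 + 64 = 58)
W(S) = 1
(-68 - 23)*(30 + q) + W(-3) = (-68 - 23)*(30 + 58) + 1 = -91*88 + 1 = -8008 + 1 = -8007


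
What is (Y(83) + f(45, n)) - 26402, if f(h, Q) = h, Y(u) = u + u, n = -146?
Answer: -26191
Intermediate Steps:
Y(u) = 2*u
(Y(83) + f(45, n)) - 26402 = (2*83 + 45) - 26402 = (166 + 45) - 26402 = 211 - 26402 = -26191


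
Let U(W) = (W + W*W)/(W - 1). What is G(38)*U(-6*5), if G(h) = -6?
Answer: 5220/31 ≈ 168.39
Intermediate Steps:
U(W) = (W + W²)/(-1 + W)
G(38)*U(-6*5) = -6*(-6*5)*(1 - 6*5)/(-1 - 6*5) = -(-180)*(1 - 30)/(-1 - 30) = -(-180)*(-29)/(-31) = -(-180)*(-1)*(-29)/31 = -6*(-870/31) = 5220/31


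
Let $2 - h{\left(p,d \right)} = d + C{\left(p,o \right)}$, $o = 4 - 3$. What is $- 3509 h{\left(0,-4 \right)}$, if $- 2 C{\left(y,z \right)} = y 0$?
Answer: $-21054$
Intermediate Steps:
$o = 1$
$C{\left(y,z \right)} = 0$ ($C{\left(y,z \right)} = - \frac{y 0}{2} = \left(- \frac{1}{2}\right) 0 = 0$)
$h{\left(p,d \right)} = 2 - d$ ($h{\left(p,d \right)} = 2 - \left(d + 0\right) = 2 - d$)
$- 3509 h{\left(0,-4 \right)} = - 3509 \left(2 - -4\right) = - 3509 \left(2 + 4\right) = \left(-3509\right) 6 = -21054$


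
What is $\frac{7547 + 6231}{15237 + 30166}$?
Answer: $\frac{13778}{45403} \approx 0.30346$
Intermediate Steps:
$\frac{7547 + 6231}{15237 + 30166} = \frac{13778}{45403}$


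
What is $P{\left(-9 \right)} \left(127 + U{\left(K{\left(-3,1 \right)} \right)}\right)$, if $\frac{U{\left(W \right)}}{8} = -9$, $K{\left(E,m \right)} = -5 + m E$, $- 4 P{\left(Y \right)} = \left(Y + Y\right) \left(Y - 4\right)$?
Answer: $- \frac{6435}{2} \approx -3217.5$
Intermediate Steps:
$P{\left(Y \right)} = - \frac{Y \left(-4 + Y\right)}{2}$ ($P{\left(Y \right)} = - \frac{\left(Y + Y\right) \left(Y - 4\right)}{4} = - \frac{2 Y \left(-4 + Y\right)}{4} = - \frac{Y \left(-4 + Y\right)}{2}$)
$K{\left(E,m \right)} = -5 + E m$
$U{\left(W \right)} = -72$ ($U{\left(W \right)} = 8 \left(-9\right) = -72$)
$P{\left(-9 \right)} \left(127 + U{\left(K{\left(-3,1 \right)} \right)}\right) = \frac{1}{2} \left(-9\right) \left(4 - -9\right) \left(127 - 72\right) = \frac{1}{2} \left(-9\right) \left(4 + 9\right) 55 = \frac{1}{2} \left(-9\right) 13 \cdot 55 = \left(- \frac{117}{2}\right) 55 = - \frac{6435}{2}$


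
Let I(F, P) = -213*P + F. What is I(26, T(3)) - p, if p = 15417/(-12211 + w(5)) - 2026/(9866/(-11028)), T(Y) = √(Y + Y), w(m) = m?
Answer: -134716099775/60212198 - 213*√6 ≈ -2759.1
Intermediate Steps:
T(Y) = √2*√Y (T(Y) = √(2*Y) = √2*√Y)
I(F, P) = F - 213*P
p = 136281616923/60212198 (p = 15417/(-12211 + 5) - 2026/(9866/(-11028)) = 15417/(-12206) - 2026/(9866*(-1/11028)) = 15417*(-1/12206) - 2026/(-4933/5514) = -15417/12206 - 2026*(-5514/4933) = -15417/12206 + 11171364/4933 = 136281616923/60212198 ≈ 2263.4)
I(26, T(3)) - p = (26 - 213*√2*√3) - 1*136281616923/60212198 = (26 - 213*√6) - 136281616923/60212198 = -134716099775/60212198 - 213*√6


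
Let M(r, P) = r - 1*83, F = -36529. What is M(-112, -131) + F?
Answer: -36724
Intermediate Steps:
M(r, P) = -83 + r (M(r, P) = r - 83 = -83 + r)
M(-112, -131) + F = (-83 - 112) - 36529 = -195 - 36529 = -36724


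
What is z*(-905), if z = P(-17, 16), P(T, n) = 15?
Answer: -13575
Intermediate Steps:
z = 15
z*(-905) = 15*(-905) = -13575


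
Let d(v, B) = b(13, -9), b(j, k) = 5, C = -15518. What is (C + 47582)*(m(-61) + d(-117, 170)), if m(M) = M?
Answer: -1795584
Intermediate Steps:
d(v, B) = 5
(C + 47582)*(m(-61) + d(-117, 170)) = (-15518 + 47582)*(-61 + 5) = 32064*(-56) = -1795584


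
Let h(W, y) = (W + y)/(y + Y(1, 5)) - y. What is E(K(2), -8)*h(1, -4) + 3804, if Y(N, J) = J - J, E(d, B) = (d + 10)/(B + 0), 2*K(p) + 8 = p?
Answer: 121595/32 ≈ 3799.8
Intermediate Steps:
K(p) = -4 + p/2
E(d, B) = (10 + d)/B
Y(N, J) = 0
h(W, y) = -y + (W + y)/y (h(W, y) = (W + y)/(y + 0) - y = (W + y)/y - y = -y + (W + y)/y)
E(K(2), -8)*h(1, -4) + 3804 = ((10 + (-4 + (½)*2))/(-8))*(1 - 1*(-4) + 1/(-4)) + 3804 = (-(10 + (-4 + 1))/8)*(1 + 4 + 1*(-¼)) + 3804 = (-(10 - 3)/8)*(1 + 4 - ¼) + 3804 = -⅛*7*(19/4) + 3804 = -7/8*19/4 + 3804 = -133/32 + 3804 = 121595/32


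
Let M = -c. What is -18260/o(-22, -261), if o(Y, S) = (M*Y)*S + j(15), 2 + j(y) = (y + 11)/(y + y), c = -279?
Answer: -273900/24030253 ≈ -0.011398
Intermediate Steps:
M = 279 (M = -1*(-279) = 279)
j(y) = -2 + (11 + y)/(2*y) (j(y) = -2 + (y + 11)/(y + y) = -2 + (11 + y)/((2*y)) = -2 + (11 + y)*(1/(2*y)) = -2 + (11 + y)/(2*y))
o(Y, S) = -17/15 + 279*S*Y (o(Y, S) = (279*Y)*S + (½)*(11 - 3*15)/15 = 279*S*Y + (½)*(1/15)*(11 - 45) = 279*S*Y + (½)*(1/15)*(-34) = 279*S*Y - 17/15 = -17/15 + 279*S*Y)
-18260/o(-22, -261) = -18260/(-17/15 + 279*(-261)*(-22)) = -18260/(-17/15 + 1602018) = -18260/24030253/15 = -18260*15/24030253 = -273900/24030253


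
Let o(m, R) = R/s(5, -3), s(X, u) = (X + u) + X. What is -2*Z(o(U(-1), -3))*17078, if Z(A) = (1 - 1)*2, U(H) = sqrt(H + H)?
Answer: 0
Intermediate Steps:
s(X, u) = u + 2*X
U(H) = sqrt(2)*sqrt(H) (U(H) = sqrt(2*H) = sqrt(2)*sqrt(H))
o(m, R) = R/7 (o(m, R) = R/(-3 + 2*5) = R/(-3 + 10) = R/7)
Z(A) = 0 (Z(A) = 0*2 = 0)
-2*Z(o(U(-1), -3))*17078 = -2*0*17078 = 0*17078 = 0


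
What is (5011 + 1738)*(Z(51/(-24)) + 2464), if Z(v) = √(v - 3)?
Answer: 16629536 + 6749*I*√82/4 ≈ 1.663e+7 + 15279.0*I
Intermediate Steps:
Z(v) = √(-3 + v)
(5011 + 1738)*(Z(51/(-24)) + 2464) = (5011 + 1738)*(√(-3 + 51/(-24)) + 2464) = 6749*(√(-3 + 51*(-1/24)) + 2464) = 6749*(√(-3 - 17/8) + 2464) = 6749*(√(-41/8) + 2464) = 6749*(I*√82/4 + 2464) = 6749*(2464 + I*√82/4) = 16629536 + 6749*I*√82/4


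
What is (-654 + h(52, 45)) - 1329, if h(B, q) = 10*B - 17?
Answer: -1480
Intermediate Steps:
h(B, q) = -17 + 10*B
(-654 + h(52, 45)) - 1329 = (-654 + (-17 + 10*52)) - 1329 = (-654 + (-17 + 520)) - 1329 = (-654 + 503) - 1329 = -151 - 1329 = -1480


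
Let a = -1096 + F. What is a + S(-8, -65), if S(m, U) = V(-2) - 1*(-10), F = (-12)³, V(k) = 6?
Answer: -2808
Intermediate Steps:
F = -1728
S(m, U) = 16 (S(m, U) = 6 - 1*(-10) = 6 + 10 = 16)
a = -2824 (a = -1096 - 1728 = -2824)
a + S(-8, -65) = -2824 + 16 = -2808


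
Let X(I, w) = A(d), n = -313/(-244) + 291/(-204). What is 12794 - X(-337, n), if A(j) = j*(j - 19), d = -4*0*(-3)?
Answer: 12794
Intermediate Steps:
d = 0 (d = 0*(-3) = 0)
A(j) = j*(-19 + j)
n = -149/1037 (n = -313*(-1/244) + 291*(-1/204) = 313/244 - 97/68 = -149/1037 ≈ -0.14368)
X(I, w) = 0 (X(I, w) = 0*(-19 + 0) = 0*(-19) = 0)
12794 - X(-337, n) = 12794 - 1*0 = 12794 + 0 = 12794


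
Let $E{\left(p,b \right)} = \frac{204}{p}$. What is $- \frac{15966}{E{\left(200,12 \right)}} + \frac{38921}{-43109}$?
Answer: $- \frac{11471966557}{732853} \approx -15654.0$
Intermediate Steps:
$- \frac{15966}{E{\left(200,12 \right)}} + \frac{38921}{-43109} = - \frac{15966}{204 \cdot \frac{1}{200}} + \frac{38921}{-43109} = - \frac{15966}{204 \cdot \frac{1}{200}} + 38921 \left(- \frac{1}{43109}\right) = - \frac{15966}{\frac{51}{50}} - \frac{38921}{43109} = \left(-15966\right) \frac{50}{51} - \frac{38921}{43109} = - \frac{266100}{17} - \frac{38921}{43109} = - \frac{11471966557}{732853}$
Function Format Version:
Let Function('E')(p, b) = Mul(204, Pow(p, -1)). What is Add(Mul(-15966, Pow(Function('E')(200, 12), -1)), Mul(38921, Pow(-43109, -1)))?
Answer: Rational(-11471966557, 732853) ≈ -15654.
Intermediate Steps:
Add(Mul(-15966, Pow(Function('E')(200, 12), -1)), Mul(38921, Pow(-43109, -1))) = Add(Mul(-15966, Pow(Mul(204, Pow(200, -1)), -1)), Mul(38921, Pow(-43109, -1))) = Add(Mul(-15966, Pow(Mul(204, Rational(1, 200)), -1)), Mul(38921, Rational(-1, 43109))) = Add(Mul(-15966, Pow(Rational(51, 50), -1)), Rational(-38921, 43109)) = Add(Mul(-15966, Rational(50, 51)), Rational(-38921, 43109)) = Add(Rational(-266100, 17), Rational(-38921, 43109)) = Rational(-11471966557, 732853)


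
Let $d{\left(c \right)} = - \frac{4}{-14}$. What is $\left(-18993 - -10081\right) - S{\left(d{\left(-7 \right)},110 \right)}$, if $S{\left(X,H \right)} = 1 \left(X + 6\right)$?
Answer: $- \frac{62428}{7} \approx -8918.3$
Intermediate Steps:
$d{\left(c \right)} = \frac{2}{7}$ ($d{\left(c \right)} = \left(-4\right) \left(- \frac{1}{14}\right) = \frac{2}{7}$)
$S{\left(X,H \right)} = 6 + X$ ($S{\left(X,H \right)} = 1 \left(6 + X\right) = 6 + X$)
$\left(-18993 - -10081\right) - S{\left(d{\left(-7 \right)},110 \right)} = \left(-18993 - -10081\right) - \left(6 + \frac{2}{7}\right) = \left(-18993 + 10081\right) - \frac{44}{7} = -8912 - \frac{44}{7} = - \frac{62428}{7}$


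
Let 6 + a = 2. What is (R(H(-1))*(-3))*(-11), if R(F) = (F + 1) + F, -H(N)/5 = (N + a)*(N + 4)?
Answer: 4983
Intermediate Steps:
a = -4 (a = -6 + 2 = -4)
H(N) = -5*(-4 + N)*(4 + N) (H(N) = -5*(N - 4)*(N + 4) = -5*(-4 + N)*(4 + N))
R(F) = 1 + 2*F (R(F) = (1 + F) + F = 1 + 2*F)
(R(H(-1))*(-3))*(-11) = ((1 + 2*(80 - 5*(-1)**2))*(-3))*(-11) = ((1 + 2*(80 - 5*1))*(-3))*(-11) = ((1 + 2*(80 - 5))*(-3))*(-11) = ((1 + 2*75)*(-3))*(-11) = ((1 + 150)*(-3))*(-11) = (151*(-3))*(-11) = -453*(-11) = 4983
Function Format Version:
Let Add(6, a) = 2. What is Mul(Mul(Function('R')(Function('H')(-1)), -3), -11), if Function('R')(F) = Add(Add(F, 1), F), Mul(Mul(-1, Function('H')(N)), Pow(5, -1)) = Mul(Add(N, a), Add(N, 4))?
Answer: 4983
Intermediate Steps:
a = -4 (a = Add(-6, 2) = -4)
Function('H')(N) = Mul(-5, Add(-4, N), Add(4, N)) (Function('H')(N) = Mul(-5, Mul(Add(N, -4), Add(N, 4))) = Mul(-5, Mul(Add(-4, N), Add(4, N))) = Mul(-5, Add(-4, N), Add(4, N)))
Function('R')(F) = Add(1, Mul(2, F)) (Function('R')(F) = Add(Add(1, F), F) = Add(1, Mul(2, F)))
Mul(Mul(Function('R')(Function('H')(-1)), -3), -11) = Mul(Mul(Add(1, Mul(2, Add(80, Mul(-5, Pow(-1, 2))))), -3), -11) = Mul(Mul(Add(1, Mul(2, Add(80, Mul(-5, 1)))), -3), -11) = Mul(Mul(Add(1, Mul(2, Add(80, -5))), -3), -11) = Mul(Mul(Add(1, Mul(2, 75)), -3), -11) = Mul(Mul(Add(1, 150), -3), -11) = Mul(Mul(151, -3), -11) = Mul(-453, -11) = 4983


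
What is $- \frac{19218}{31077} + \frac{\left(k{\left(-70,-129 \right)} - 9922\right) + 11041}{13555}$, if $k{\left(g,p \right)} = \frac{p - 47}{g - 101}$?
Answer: $- \frac{95292533}{177860577} \approx -0.53577$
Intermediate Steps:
$k{\left(g,p \right)} = \frac{-47 + p}{-101 + g}$
$- \frac{19218}{31077} + \frac{\left(k{\left(-70,-129 \right)} - 9922\right) + 11041}{13555} = - \frac{19218}{31077} + \frac{\left(\frac{-47 - 129}{-101 - 70} - 9922\right) + 11041}{13555} = \left(-19218\right) \frac{1}{31077} + \left(\left(\frac{1}{-171} \left(-176\right) - 9922\right) + 11041\right) \frac{1}{13555} = - \frac{6406}{10359} + \left(\left(\left(- \frac{1}{171}\right) \left(-176\right) - 9922\right) + 11041\right) \frac{1}{13555} = - \frac{6406}{10359} + \left(\left(\frac{176}{171} - 9922\right) + 11041\right) \frac{1}{13555} = - \frac{6406}{10359} + \left(- \frac{1696486}{171} + 11041\right) \frac{1}{13555} = - \frac{6406}{10359} + \frac{191525}{171} \cdot \frac{1}{13555} = - \frac{6406}{10359} + \frac{38305}{463581} = - \frac{95292533}{177860577}$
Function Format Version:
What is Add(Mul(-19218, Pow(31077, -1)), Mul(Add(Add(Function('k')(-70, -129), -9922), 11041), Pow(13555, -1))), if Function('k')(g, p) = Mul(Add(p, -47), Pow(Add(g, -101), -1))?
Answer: Rational(-95292533, 177860577) ≈ -0.53577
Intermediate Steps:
Function('k')(g, p) = Mul(Pow(Add(-101, g), -1), Add(-47, p)) (Function('k')(g, p) = Mul(Add(-47, p), Pow(Add(-101, g), -1)) = Mul(Pow(Add(-101, g), -1), Add(-47, p)))
Add(Mul(-19218, Pow(31077, -1)), Mul(Add(Add(Function('k')(-70, -129), -9922), 11041), Pow(13555, -1))) = Add(Mul(-19218, Pow(31077, -1)), Mul(Add(Add(Mul(Pow(Add(-101, -70), -1), Add(-47, -129)), -9922), 11041), Pow(13555, -1))) = Add(Mul(-19218, Rational(1, 31077)), Mul(Add(Add(Mul(Pow(-171, -1), -176), -9922), 11041), Rational(1, 13555))) = Add(Rational(-6406, 10359), Mul(Add(Add(Mul(Rational(-1, 171), -176), -9922), 11041), Rational(1, 13555))) = Add(Rational(-6406, 10359), Mul(Add(Add(Rational(176, 171), -9922), 11041), Rational(1, 13555))) = Add(Rational(-6406, 10359), Mul(Add(Rational(-1696486, 171), 11041), Rational(1, 13555))) = Add(Rational(-6406, 10359), Mul(Rational(191525, 171), Rational(1, 13555))) = Add(Rational(-6406, 10359), Rational(38305, 463581)) = Rational(-95292533, 177860577)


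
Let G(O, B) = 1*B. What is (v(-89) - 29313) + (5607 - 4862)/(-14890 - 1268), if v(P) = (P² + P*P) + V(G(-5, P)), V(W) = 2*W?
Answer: -220541287/16158 ≈ -13649.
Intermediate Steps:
G(O, B) = B
v(P) = 2*P + 2*P² (v(P) = (P² + P*P) + 2*P = (P² + P²) + 2*P = 2*P² + 2*P = 2*P + 2*P²)
(v(-89) - 29313) + (5607 - 4862)/(-14890 - 1268) = (2*(-89)*(1 - 89) - 29313) + (5607 - 4862)/(-14890 - 1268) = (2*(-89)*(-88) - 29313) + 745/(-16158) = (15664 - 29313) + 745*(-1/16158) = -13649 - 745/16158 = -220541287/16158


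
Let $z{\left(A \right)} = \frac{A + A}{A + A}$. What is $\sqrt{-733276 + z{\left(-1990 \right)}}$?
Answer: $15 i \sqrt{3259} \approx 856.31 i$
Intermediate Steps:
$z{\left(A \right)} = 1$ ($z{\left(A \right)} = \frac{2 A}{2 A} = 2 A \frac{1}{2 A} = 1$)
$\sqrt{-733276 + z{\left(-1990 \right)}} = \sqrt{-733276 + 1} = \sqrt{-733275} = 15 i \sqrt{3259}$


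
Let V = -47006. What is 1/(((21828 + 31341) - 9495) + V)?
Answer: -1/3332 ≈ -0.00030012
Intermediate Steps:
1/(((21828 + 31341) - 9495) + V) = 1/(((21828 + 31341) - 9495) - 47006) = 1/((53169 - 9495) - 47006) = 1/(43674 - 47006) = 1/(-3332) = -1/3332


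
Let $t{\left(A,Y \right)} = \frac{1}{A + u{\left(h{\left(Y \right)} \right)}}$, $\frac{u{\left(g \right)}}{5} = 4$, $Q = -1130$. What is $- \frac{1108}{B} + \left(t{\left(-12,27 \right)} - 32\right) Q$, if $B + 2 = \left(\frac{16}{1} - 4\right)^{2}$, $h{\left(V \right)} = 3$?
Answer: $\frac{10227109}{284} \approx 36011.0$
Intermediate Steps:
$u{\left(g \right)} = 20$ ($u{\left(g \right)} = 5 \cdot 4 = 20$)
$t{\left(A,Y \right)} = \frac{1}{20 + A}$ ($t{\left(A,Y \right)} = \frac{1}{A + 20} = \frac{1}{20 + A}$)
$B = 142$ ($B = -2 + \left(\frac{16}{1} - 4\right)^{2} = -2 + \left(16 \cdot 1 - 4\right)^{2} = -2 + \left(16 - 4\right)^{2} = -2 + 12^{2} = -2 + 144 = 142$)
$- \frac{1108}{B} + \left(t{\left(-12,27 \right)} - 32\right) Q = - \frac{1108}{142} + \left(\frac{1}{20 - 12} - 32\right) \left(-1130\right) = \left(-1108\right) \frac{1}{142} + \left(\frac{1}{8} - 32\right) \left(-1130\right) = - \frac{554}{71} + \left(\frac{1}{8} - 32\right) \left(-1130\right) = - \frac{554}{71} - - \frac{144075}{4} = - \frac{554}{71} + \frac{144075}{4} = \frac{10227109}{284}$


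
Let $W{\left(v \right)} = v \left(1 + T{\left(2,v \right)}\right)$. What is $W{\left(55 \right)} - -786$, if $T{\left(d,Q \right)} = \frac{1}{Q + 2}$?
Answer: $\frac{47992}{57} \approx 841.96$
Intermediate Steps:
$T{\left(d,Q \right)} = \frac{1}{2 + Q}$
$W{\left(v \right)} = v \left(1 + \frac{1}{2 + v}\right)$
$W{\left(55 \right)} - -786 = \frac{55 \left(3 + 55\right)}{2 + 55} - -786 = 55 \cdot \frac{1}{57} \cdot 58 + 786 = \frac{3190}{57} + 786 = \frac{47992}{57}$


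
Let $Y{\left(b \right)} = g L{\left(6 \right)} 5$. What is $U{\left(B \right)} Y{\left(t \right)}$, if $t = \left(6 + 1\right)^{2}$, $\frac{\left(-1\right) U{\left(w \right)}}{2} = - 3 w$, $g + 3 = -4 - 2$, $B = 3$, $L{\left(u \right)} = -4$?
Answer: $3240$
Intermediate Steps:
$g = -9$ ($g = -3 - 6 = -9$)
$U{\left(w \right)} = 6 w$ ($U{\left(w \right)} = - 2 \left(- 3 w\right) = 6 w$)
$t = 49$ ($t = 7^{2} = 49$)
$Y{\left(b \right)} = 180$ ($Y{\left(b \right)} = \left(-9\right) \left(-4\right) 5 = 36 \cdot 5 = 180$)
$U{\left(B \right)} Y{\left(t \right)} = 6 \cdot 3 \cdot 180 = 18 \cdot 180 = 3240$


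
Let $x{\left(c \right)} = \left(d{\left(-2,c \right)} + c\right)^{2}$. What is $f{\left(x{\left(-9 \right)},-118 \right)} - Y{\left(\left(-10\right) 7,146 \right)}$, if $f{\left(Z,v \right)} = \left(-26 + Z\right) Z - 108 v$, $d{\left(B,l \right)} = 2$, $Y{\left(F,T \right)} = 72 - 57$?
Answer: $13856$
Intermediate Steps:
$Y{\left(F,T \right)} = 15$ ($Y{\left(F,T \right)} = 72 - 57 = 15$)
$x{\left(c \right)} = \left(2 + c\right)^{2}$
$f{\left(Z,v \right)} = - 108 v + Z \left(-26 + Z\right)$ ($f{\left(Z,v \right)} = Z \left(-26 + Z\right) - 108 v = - 108 v + Z \left(-26 + Z\right)$)
$f{\left(x{\left(-9 \right)},-118 \right)} - Y{\left(\left(-10\right) 7,146 \right)} = \left(\left(\left(2 - 9\right)^{2}\right)^{2} - -12744 - 26 \left(2 - 9\right)^{2}\right) - 15 = \left(\left(\left(-7\right)^{2}\right)^{2} + 12744 - 26 \left(-7\right)^{2}\right) - 15 = \left(49^{2} + 12744 - 1274\right) - 15 = \left(2401 + 12744 - 1274\right) - 15 = 13871 - 15 = 13856$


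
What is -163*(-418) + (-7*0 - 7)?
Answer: 68127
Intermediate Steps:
-163*(-418) + (-7*0 - 7) = 68134 + (0 - 7) = 68134 - 7 = 68127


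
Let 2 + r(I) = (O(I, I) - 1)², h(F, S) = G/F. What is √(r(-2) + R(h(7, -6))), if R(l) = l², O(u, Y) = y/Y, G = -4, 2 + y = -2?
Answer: I*√33/7 ≈ 0.82065*I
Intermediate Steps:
y = -4 (y = -2 - 2 = -4)
O(u, Y) = -4/Y
h(F, S) = -4/F
r(I) = -2 + (-1 - 4/I)² (r(I) = -2 + (-4/I - 1)² = -2 + (-1 - 4/I)²)
√(r(-2) + R(h(7, -6))) = √((-1 + 8/(-2) + 16/(-2)²) + (-4/7)²) = √((-1 + 8*(-½) + 16*(¼)) + (-4*⅐)²) = √((-1 - 4 + 4) + (-4/7)²) = √(-1 + 16/49) = √(-33/49) = I*√33/7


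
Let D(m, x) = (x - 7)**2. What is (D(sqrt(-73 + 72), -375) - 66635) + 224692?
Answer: 303981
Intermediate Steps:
D(m, x) = (-7 + x)**2
(D(sqrt(-73 + 72), -375) - 66635) + 224692 = ((-7 - 375)**2 - 66635) + 224692 = ((-382)**2 - 66635) + 224692 = (145924 - 66635) + 224692 = 79289 + 224692 = 303981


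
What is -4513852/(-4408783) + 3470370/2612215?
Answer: 5418252032378/2303337816869 ≈ 2.3523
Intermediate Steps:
-4513852/(-4408783) + 3470370/2612215 = -4513852*(-1/4408783) + 3470370*(1/2612215) = 4513852/4408783 + 694074/522443 = 5418252032378/2303337816869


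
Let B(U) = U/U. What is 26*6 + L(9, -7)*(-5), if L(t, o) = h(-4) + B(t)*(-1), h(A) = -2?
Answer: 171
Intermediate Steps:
B(U) = 1
L(t, o) = -3 (L(t, o) = -2 + 1*(-1) = -2 - 1 = -3)
26*6 + L(9, -7)*(-5) = 26*6 - 3*(-5) = 156 + 15 = 171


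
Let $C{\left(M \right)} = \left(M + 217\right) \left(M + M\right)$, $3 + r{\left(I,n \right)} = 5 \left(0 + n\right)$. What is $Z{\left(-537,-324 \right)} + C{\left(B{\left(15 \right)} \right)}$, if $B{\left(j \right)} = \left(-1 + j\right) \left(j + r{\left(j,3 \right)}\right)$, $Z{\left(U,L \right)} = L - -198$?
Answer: $449694$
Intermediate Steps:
$Z{\left(U,L \right)} = 198 + L$ ($Z{\left(U,L \right)} = L + 198 = 198 + L$)
$r{\left(I,n \right)} = -3 + 5 n$ ($r{\left(I,n \right)} = -3 + 5 \left(0 + n\right) = -3 + 5 n$)
$B{\left(j \right)} = \left(-1 + j\right) \left(12 + j\right)$ ($B{\left(j \right)} = \left(-1 + j\right) \left(j + \left(-3 + 5 \cdot 3\right)\right) = \left(-1 + j\right) \left(j + \left(-3 + 15\right)\right) = \left(-1 + j\right) \left(j + 12\right) = \left(-1 + j\right) \left(12 + j\right)$)
$C{\left(M \right)} = 2 M \left(217 + M\right)$ ($C{\left(M \right)} = \left(217 + M\right) 2 M = 2 M \left(217 + M\right)$)
$Z{\left(-537,-324 \right)} + C{\left(B{\left(15 \right)} \right)} = \left(198 - 324\right) + 2 \left(-12 + 15^{2} + 11 \cdot 15\right) \left(217 + \left(-12 + 15^{2} + 11 \cdot 15\right)\right) = -126 + 2 \left(-12 + 225 + 165\right) \left(217 + \left(-12 + 225 + 165\right)\right) = -126 + 2 \cdot 378 \left(217 + 378\right) = -126 + 2 \cdot 378 \cdot 595 = -126 + 449820 = 449694$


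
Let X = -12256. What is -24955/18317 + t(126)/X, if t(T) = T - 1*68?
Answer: -153455433/112246576 ≈ -1.3671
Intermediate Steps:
t(T) = -68 + T (t(T) = T - 68 = -68 + T)
-24955/18317 + t(126)/X = -24955/18317 + (-68 + 126)/(-12256) = -24955*1/18317 + 58*(-1/12256) = -24955/18317 - 29/6128 = -153455433/112246576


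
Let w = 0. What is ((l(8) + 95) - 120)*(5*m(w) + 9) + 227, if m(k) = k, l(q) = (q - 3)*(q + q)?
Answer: 722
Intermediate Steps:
l(q) = 2*q*(-3 + q) (l(q) = (-3 + q)*(2*q) = 2*q*(-3 + q))
((l(8) + 95) - 120)*(5*m(w) + 9) + 227 = ((2*8*(-3 + 8) + 95) - 120)*(5*0 + 9) + 227 = ((2*8*5 + 95) - 120)*(0 + 9) + 227 = ((80 + 95) - 120)*9 + 227 = (175 - 120)*9 + 227 = 55*9 + 227 = 495 + 227 = 722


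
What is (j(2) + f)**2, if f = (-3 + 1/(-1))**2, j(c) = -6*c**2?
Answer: 64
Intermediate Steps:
f = 16 (f = (-3 - 1)**2 = (-4)**2 = 16)
(j(2) + f)**2 = (-6*2**2 + 16)**2 = (-6*4 + 16)**2 = (-24 + 16)**2 = (-8)**2 = 64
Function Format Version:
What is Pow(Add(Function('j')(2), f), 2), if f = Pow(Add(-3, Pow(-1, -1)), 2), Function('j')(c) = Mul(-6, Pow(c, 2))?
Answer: 64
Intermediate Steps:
f = 16 (f = Pow(Add(-3, -1), 2) = Pow(-4, 2) = 16)
Pow(Add(Function('j')(2), f), 2) = Pow(Add(Mul(-6, Pow(2, 2)), 16), 2) = Pow(Add(Mul(-6, 4), 16), 2) = Pow(Add(-24, 16), 2) = Pow(-8, 2) = 64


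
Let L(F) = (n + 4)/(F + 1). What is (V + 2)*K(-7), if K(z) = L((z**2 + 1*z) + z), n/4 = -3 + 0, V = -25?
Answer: 46/9 ≈ 5.1111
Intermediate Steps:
n = -12 (n = 4*(-3 + 0) = 4*(-3) = -12)
L(F) = -8/(1 + F) (L(F) = (-12 + 4)/(F + 1) = -8/(1 + F))
K(z) = -8/(1 + z**2 + 2*z) (K(z) = -8/(1 + ((z**2 + 1*z) + z)) = -8/(1 + ((z**2 + z) + z)) = -8/(1 + ((z + z**2) + z)) = -8/(1 + (z**2 + 2*z)) = -8/(1 + z**2 + 2*z))
(V + 2)*K(-7) = (-25 + 2)*(-8/(1 - 7*(2 - 7))) = -(-184)/(1 - 7*(-5)) = -(-184)/(1 + 35) = -(-184)/36 = -23*(-2/9) = 46/9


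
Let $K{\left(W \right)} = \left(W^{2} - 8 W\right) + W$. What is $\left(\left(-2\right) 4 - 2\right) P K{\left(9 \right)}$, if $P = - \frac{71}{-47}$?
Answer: $- \frac{12780}{47} \approx -271.92$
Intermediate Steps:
$P = \frac{71}{47}$ ($P = \left(-71\right) \left(- \frac{1}{47}\right) = \frac{71}{47} \approx 1.5106$)
$K{\left(W \right)} = W^{2} - 7 W$
$\left(\left(-2\right) 4 - 2\right) P K{\left(9 \right)} = \left(\left(-2\right) 4 - 2\right) \frac{71}{47} \cdot 9 \left(-7 + 9\right) = \left(-8 - 2\right) \frac{71}{47} \cdot 9 \cdot 2 = \left(-10\right) \frac{71}{47} \cdot 18 = \left(- \frac{710}{47}\right) 18 = - \frac{12780}{47}$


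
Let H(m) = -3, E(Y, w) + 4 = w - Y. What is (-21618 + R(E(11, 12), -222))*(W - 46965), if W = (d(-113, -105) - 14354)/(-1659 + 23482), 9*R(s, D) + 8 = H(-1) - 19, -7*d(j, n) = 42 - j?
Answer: 465368130014272/458283 ≈ 1.0155e+9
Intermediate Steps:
E(Y, w) = -4 + w - Y (E(Y, w) = -4 + (w - Y) = -4 + w - Y)
d(j, n) = -6 + j/7 (d(j, n) = -(42 - j)/7 = -6 + j/7)
R(s, D) = -10/3 (R(s, D) = -8/9 + (-3 - 19)/9 = -8/9 + (⅑)*(-22) = -8/9 - 22/9 = -10/3)
W = -100633/152761 (W = ((-6 + (⅐)*(-113)) - 14354)/(-1659 + 23482) = ((-6 - 113/7) - 14354)/21823 = (-155/7 - 14354)*(1/21823) = -100633/7*1/21823 = -100633/152761 ≈ -0.65876)
(-21618 + R(E(11, 12), -222))*(W - 46965) = (-21618 - 10/3)*(-100633/152761 - 46965) = -64864/3*(-7174520998/152761) = 465368130014272/458283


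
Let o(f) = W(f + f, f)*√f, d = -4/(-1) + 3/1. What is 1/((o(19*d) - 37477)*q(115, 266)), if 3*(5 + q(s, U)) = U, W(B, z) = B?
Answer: -37477/116724620077 - 266*√133/116724620077 ≈ -3.4735e-7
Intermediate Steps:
d = 7 (d = -4*(-1) + 3*1 = 4 + 3 = 7)
q(s, U) = -5 + U/3
o(f) = 2*f^(3/2) (o(f) = (f + f)*√f = (2*f)*√f = 2*f^(3/2))
1/((o(19*d) - 37477)*q(115, 266)) = 1/((2*(19*7)^(3/2) - 37477)*(-5 + (⅓)*266)) = 1/((2*133^(3/2) - 37477)*(-5 + 266/3)) = 1/((2*(133*√133) - 37477)*(251/3)) = (3/251)/(266*√133 - 37477) = (3/251)/(-37477 + 266*√133) = 3/(251*(-37477 + 266*√133))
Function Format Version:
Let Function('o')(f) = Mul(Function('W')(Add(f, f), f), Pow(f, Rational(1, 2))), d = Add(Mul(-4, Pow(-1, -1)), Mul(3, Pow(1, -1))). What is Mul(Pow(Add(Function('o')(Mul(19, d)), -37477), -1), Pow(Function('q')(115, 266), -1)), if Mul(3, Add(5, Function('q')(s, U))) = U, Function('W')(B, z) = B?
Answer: Add(Rational(-37477, 116724620077), Mul(Rational(-266, 116724620077), Pow(133, Rational(1, 2)))) ≈ -3.4735e-7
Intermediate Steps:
d = 7 (d = Add(Mul(-4, -1), Mul(3, 1)) = Add(4, 3) = 7)
Function('q')(s, U) = Add(-5, Mul(Rational(1, 3), U))
Function('o')(f) = Mul(2, Pow(f, Rational(3, 2))) (Function('o')(f) = Mul(Add(f, f), Pow(f, Rational(1, 2))) = Mul(Mul(2, f), Pow(f, Rational(1, 2))) = Mul(2, Pow(f, Rational(3, 2))))
Mul(Pow(Add(Function('o')(Mul(19, d)), -37477), -1), Pow(Function('q')(115, 266), -1)) = Mul(Pow(Add(Mul(2, Pow(Mul(19, 7), Rational(3, 2))), -37477), -1), Pow(Add(-5, Mul(Rational(1, 3), 266)), -1)) = Mul(Pow(Add(Mul(2, Pow(133, Rational(3, 2))), -37477), -1), Pow(Add(-5, Rational(266, 3)), -1)) = Mul(Pow(Add(Mul(2, Mul(133, Pow(133, Rational(1, 2)))), -37477), -1), Pow(Rational(251, 3), -1)) = Mul(Pow(Add(Mul(266, Pow(133, Rational(1, 2))), -37477), -1), Rational(3, 251)) = Mul(Pow(Add(-37477, Mul(266, Pow(133, Rational(1, 2)))), -1), Rational(3, 251)) = Mul(Rational(3, 251), Pow(Add(-37477, Mul(266, Pow(133, Rational(1, 2)))), -1))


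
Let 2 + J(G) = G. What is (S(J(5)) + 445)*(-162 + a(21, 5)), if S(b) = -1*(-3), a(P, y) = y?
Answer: -70336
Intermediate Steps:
J(G) = -2 + G
S(b) = 3
(S(J(5)) + 445)*(-162 + a(21, 5)) = (3 + 445)*(-162 + 5) = 448*(-157) = -70336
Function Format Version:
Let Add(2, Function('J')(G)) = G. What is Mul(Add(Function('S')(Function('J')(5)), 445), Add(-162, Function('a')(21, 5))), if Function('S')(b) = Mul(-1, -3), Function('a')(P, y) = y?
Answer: -70336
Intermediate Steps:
Function('J')(G) = Add(-2, G)
Function('S')(b) = 3
Mul(Add(Function('S')(Function('J')(5)), 445), Add(-162, Function('a')(21, 5))) = Mul(Add(3, 445), Add(-162, 5)) = Mul(448, -157) = -70336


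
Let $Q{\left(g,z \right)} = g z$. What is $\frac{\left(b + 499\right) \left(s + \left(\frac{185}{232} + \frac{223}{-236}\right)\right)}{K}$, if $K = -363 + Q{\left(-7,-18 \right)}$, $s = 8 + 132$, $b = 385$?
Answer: $- \frac{423060521}{811014} \approx -521.64$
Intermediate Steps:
$s = 140$
$K = -237$ ($K = -363 - -126 = -363 + 126 = -237$)
$\frac{\left(b + 499\right) \left(s + \left(\frac{185}{232} + \frac{223}{-236}\right)\right)}{K} = \frac{\left(385 + 499\right) \left(140 + \left(\frac{185}{232} + \frac{223}{-236}\right)\right)}{-237} = 884 \left(140 + \left(185 \cdot \frac{1}{232} + 223 \left(- \frac{1}{236}\right)\right)\right) \left(- \frac{1}{237}\right) = 884 \left(140 + \left(\frac{185}{232} - \frac{223}{236}\right)\right) \left(- \frac{1}{237}\right) = 884 \left(140 - \frac{2019}{13688}\right) \left(- \frac{1}{237}\right) = 884 \cdot \frac{1914301}{13688} \left(- \frac{1}{237}\right) = \frac{423060521}{3422} \left(- \frac{1}{237}\right) = - \frac{423060521}{811014}$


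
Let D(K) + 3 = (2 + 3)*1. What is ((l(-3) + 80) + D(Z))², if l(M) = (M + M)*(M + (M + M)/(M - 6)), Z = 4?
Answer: 9216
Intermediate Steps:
l(M) = 2*M*(M + 2*M/(-6 + M)) (l(M) = (2*M)*(M + (2*M)/(-6 + M)) = (2*M)*(M + 2*M/(-6 + M)) = 2*M*(M + 2*M/(-6 + M)))
D(K) = 2 (D(K) = -3 + (2 + 3)*1 = -3 + 5*1 = -3 + 5 = 2)
((l(-3) + 80) + D(Z))² = ((2*(-3)²*(-4 - 3)/(-6 - 3) + 80) + 2)² = ((2*9*(-7)/(-9) + 80) + 2)² = ((2*9*(-⅑)*(-7) + 80) + 2)² = ((14 + 80) + 2)² = (94 + 2)² = 96² = 9216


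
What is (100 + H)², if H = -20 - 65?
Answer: 225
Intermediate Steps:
H = -85
(100 + H)² = (100 - 85)² = 15² = 225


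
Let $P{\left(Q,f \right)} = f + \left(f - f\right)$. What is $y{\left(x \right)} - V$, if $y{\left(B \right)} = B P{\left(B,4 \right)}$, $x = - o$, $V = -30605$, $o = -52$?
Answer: $30813$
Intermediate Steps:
$P{\left(Q,f \right)} = f$ ($P{\left(Q,f \right)} = f + 0 = f$)
$x = 52$ ($x = \left(-1\right) \left(-52\right) = 52$)
$y{\left(B \right)} = 4 B$ ($y{\left(B \right)} = B 4 = 4 B$)
$y{\left(x \right)} - V = 4 \cdot 52 - -30605 = 208 + 30605 = 30813$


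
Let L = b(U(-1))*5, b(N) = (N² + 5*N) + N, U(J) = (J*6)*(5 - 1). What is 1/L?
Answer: 1/2160 ≈ 0.00046296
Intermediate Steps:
U(J) = 24*J (U(J) = (6*J)*4 = 24*J)
b(N) = N² + 6*N
L = 2160 (L = ((24*(-1))*(6 + 24*(-1)))*5 = -24*(6 - 24)*5 = -24*(-18)*5 = 432*5 = 2160)
1/L = 1/2160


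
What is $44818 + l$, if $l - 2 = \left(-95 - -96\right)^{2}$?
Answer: $44821$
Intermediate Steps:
$l = 3$ ($l = 2 + \left(-95 - -96\right)^{2} = 2 + \left(-95 + 96\right)^{2} = 2 + 1^{2} = 2 + 1 = 3$)
$44818 + l = 44818 + 3 = 44821$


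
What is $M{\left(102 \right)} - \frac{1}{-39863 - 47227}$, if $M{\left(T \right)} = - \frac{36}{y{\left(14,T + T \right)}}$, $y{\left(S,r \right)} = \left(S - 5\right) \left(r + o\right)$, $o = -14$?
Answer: $- \frac{34817}{1654710} \approx -0.021041$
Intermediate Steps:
$y{\left(S,r \right)} = \left(-14 + r\right) \left(-5 + S\right)$ ($y{\left(S,r \right)} = \left(S - 5\right) \left(r - 14\right) = \left(-5 + S\right) \left(-14 + r\right) = \left(-14 + r\right) \left(-5 + S\right)$)
$M{\left(T \right)} = - \frac{36}{-126 + 18 T}$ ($M{\left(T \right)} = - \frac{36}{70 - 196 - 5 \left(T + T\right) + 14 \left(T + T\right)} = - \frac{36}{70 - 196 - 5 \cdot 2 T + 14 \cdot 2 T} = - \frac{36}{70 - 196 - 10 T + 28 T} = - \frac{36}{-126 + 18 T}$)
$M{\left(102 \right)} - \frac{1}{-39863 - 47227} = - \frac{2}{-7 + 102} - \frac{1}{-39863 - 47227} = - \frac{2}{95} - \frac{1}{-87090} = \left(-2\right) \frac{1}{95} - - \frac{1}{87090} = - \frac{2}{95} + \frac{1}{87090} = - \frac{34817}{1654710}$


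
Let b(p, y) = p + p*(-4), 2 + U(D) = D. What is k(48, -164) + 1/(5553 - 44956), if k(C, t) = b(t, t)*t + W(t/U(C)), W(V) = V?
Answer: -73128264141/906269 ≈ -80692.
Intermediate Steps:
U(D) = -2 + D
b(p, y) = -3*p (b(p, y) = p - 4*p = -3*p)
k(C, t) = -3*t² + t/(-2 + C) (k(C, t) = (-3*t)*t + t/(-2 + C) = -3*t² + t/(-2 + C))
k(48, -164) + 1/(5553 - 44956) = -164*(1 + 3*(-164)*(2 - 1*48))/(-2 + 48) + 1/(5553 - 44956) = -164*(1 + 3*(-164)*(2 - 48))/46 + 1/(-39403) = -164*1/46*(1 + 3*(-164)*(-46)) - 1/39403 = -164*1/46*(1 + 22632) - 1/39403 = -164*1/46*22633 - 1/39403 = -1855906/23 - 1/39403 = -73128264141/906269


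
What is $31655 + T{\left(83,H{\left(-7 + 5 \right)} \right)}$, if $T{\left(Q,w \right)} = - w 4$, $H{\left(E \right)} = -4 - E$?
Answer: $31663$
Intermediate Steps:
$T{\left(Q,w \right)} = - 4 w$
$31655 + T{\left(83,H{\left(-7 + 5 \right)} \right)} = 31655 - 4 \left(-4 - \left(-7 + 5\right)\right) = 31655 - 4 \left(-4 - -2\right) = 31655 - 4 \left(-4 + 2\right) = 31655 - -8 = 31655 + 8 = 31663$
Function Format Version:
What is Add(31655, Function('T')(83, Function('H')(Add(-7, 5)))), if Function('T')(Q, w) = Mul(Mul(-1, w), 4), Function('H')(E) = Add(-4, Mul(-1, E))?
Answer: 31663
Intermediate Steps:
Function('T')(Q, w) = Mul(-4, w)
Add(31655, Function('T')(83, Function('H')(Add(-7, 5)))) = Add(31655, Mul(-4, Add(-4, Mul(-1, Add(-7, 5))))) = Add(31655, Mul(-4, Add(-4, Mul(-1, -2)))) = Add(31655, Mul(-4, Add(-4, 2))) = Add(31655, Mul(-4, -2)) = Add(31655, 8) = 31663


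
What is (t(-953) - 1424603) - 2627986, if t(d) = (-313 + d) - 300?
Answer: -4054155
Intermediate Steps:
t(d) = -613 + d
(t(-953) - 1424603) - 2627986 = ((-613 - 953) - 1424603) - 2627986 = (-1566 - 1424603) - 2627986 = -1426169 - 2627986 = -4054155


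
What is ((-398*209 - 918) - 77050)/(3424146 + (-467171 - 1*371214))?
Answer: -161150/2585761 ≈ -0.062322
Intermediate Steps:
((-398*209 - 918) - 77050)/(3424146 + (-467171 - 1*371214)) = ((-83182 - 918) - 77050)/(3424146 + (-467171 - 371214)) = (-84100 - 77050)/(3424146 - 838385) = -161150/2585761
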